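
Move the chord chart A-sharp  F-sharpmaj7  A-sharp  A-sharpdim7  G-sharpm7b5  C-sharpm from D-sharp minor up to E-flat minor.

D-sharp minor up to E-flat minor is a diminished second; each chord root moves by that interval while the quality stays the same.
A-sharp: root A-sharp up a diminished second → Bb, giving Bb.
F-sharpmaj7: root F-sharp up a diminished second → Gb, giving Gbmaj7.
A-sharp: root A-sharp up a diminished second → Bb, giving Bb.
A-sharpdim7: root A-sharp up a diminished second → Bb, giving Bbdim7.
G-sharpm7b5: root G-sharp up a diminished second → Ab, giving Abm7b5.
C-sharpm: root C-sharp up a diminished second → Db, giving Dbm.

Bb Gbmaj7 Bb Bbdim7 Abm7b5 Dbm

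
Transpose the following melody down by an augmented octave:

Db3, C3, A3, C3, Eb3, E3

Dbb2 Cb2 Ab2 Cb2 Ebb2 Eb2

An augmented octave down from Db3 gives Dbb2.
C3 down an augmented octave is Cb2.
A3 down an augmented octave is Ab2.
An augmented octave down from C3 gives Cb2.
An augmented octave down from Eb3 gives Ebb2.
An augmented octave down from E3 gives Eb2.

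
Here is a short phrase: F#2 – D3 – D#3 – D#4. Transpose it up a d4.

F#2 becomes Bb2
D3 becomes Gb3
D#3 becomes G3
D#4 becomes G4

Bb2 Gb3 G3 G4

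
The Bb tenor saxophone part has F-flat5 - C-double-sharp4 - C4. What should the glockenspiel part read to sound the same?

First find concert pitch: the Bb tenor saxophone sounds a major ninth below written, so F-flat5 C-double-sharp4 C4 sounds Ebb4 B#2 Bb2.
Then write for glockenspiel: it sounds a perfect fifteenth above written, so the part must be a perfect fifteenth below concert.
Ebb4 → Ebb2
B#2 → B#0
Bb2 → Bb0

Ebb2 B#0 Bb0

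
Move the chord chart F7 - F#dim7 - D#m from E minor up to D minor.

Eb7 Edim7 C#m

E minor up to D minor is a minor seventh; each chord root moves by that interval while the quality stays the same.
F7: root F up a minor seventh → Eb, giving Eb7.
F#dim7: root F# up a minor seventh → E, giving Edim7.
D#m: root D# up a minor seventh → C#, giving C#m.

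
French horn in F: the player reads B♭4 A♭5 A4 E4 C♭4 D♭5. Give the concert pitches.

Eb4 Db5 D4 A3 Fb3 Gb4

Written C4 on the French horn in F sounds as F3, a perfect fifth lower; apply that shift to every note.
Bb4 becomes Eb4
Ab5 becomes Db5
A4 becomes D4
E4 becomes A3
Cb4 becomes Fb3
Db5 becomes Gb4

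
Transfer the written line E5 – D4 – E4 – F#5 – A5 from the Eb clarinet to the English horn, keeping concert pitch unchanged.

D6 C5 D5 E6 G6

First find concert pitch: the Eb clarinet sounds a minor third above written, so E5 D4 E4 F#5 A5 sounds G5 F4 G4 A5 C6.
Then write for English horn: it sounds a perfect fifth below written, so the part must be a perfect fifth above concert.
G5 → D6
F4 → C5
G4 → D5
A5 → E6
C6 → G6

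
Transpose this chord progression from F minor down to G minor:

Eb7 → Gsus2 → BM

F minor down to G minor is a minor seventh; each chord root moves by that interval while the quality stays the same.
Eb7: root Eb down a minor seventh → F, giving F7.
Gsus2: root G down a minor seventh → A, giving Asus2.
BM: root B down a minor seventh → C#, giving C#M.

F7 Asus2 C#M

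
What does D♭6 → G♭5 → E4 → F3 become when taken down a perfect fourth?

Db6: a fourth down reaches A, and 5 semitones makes it Ab5.
Gb5 down a perfect fourth is Db5.
A perfect fourth down from E4 gives B3.
F3: a fourth down reaches C, and 5 semitones makes it C3.

Ab5 Db5 B3 C3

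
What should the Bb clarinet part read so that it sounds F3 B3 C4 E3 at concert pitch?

The Bb clarinet sounds a major second below written, so the written part must be a major second above concert — transpose each note up.
F3 becomes G3
B3 becomes C#4
C4 becomes D4
E3 becomes F#3

G3 C#4 D4 F#3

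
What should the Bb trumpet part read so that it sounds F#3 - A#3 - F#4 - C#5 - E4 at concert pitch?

G#3 B#3 G#4 D#5 F#4

The Bb trumpet sounds a major second below written, so the written part must be a major second above concert — transpose each note up.
F#3 -> G#3
A#3 -> B#3
F#4 -> G#4
C#5 -> D#5
E4 -> F#4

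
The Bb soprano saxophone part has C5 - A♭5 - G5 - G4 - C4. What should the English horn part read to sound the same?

F5 Db6 C6 C5 F4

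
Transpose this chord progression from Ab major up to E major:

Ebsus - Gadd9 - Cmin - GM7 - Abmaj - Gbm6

Ab major up to E major is an augmented fifth; each chord root moves by that interval while the quality stays the same.
Ebsus: root Eb up an augmented fifth → B, giving Bsus.
Gadd9: root G up an augmented fifth → D#, giving D#add9.
Cmin: root C up an augmented fifth → G#, giving G#min.
GM7: root G up an augmented fifth → D#, giving D#M7.
Abmaj: root Ab up an augmented fifth → E, giving Emaj.
Gbm6: root Gb up an augmented fifth → D, giving Dm6.

Bsus D#add9 G#min D#M7 Emaj Dm6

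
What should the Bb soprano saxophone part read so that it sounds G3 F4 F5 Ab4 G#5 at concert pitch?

A3 G4 G5 Bb4 A#5

Written C4 sounds as Bb3 on the Bb soprano saxophone, so concert pitches are written a major second up.
G3 gives A3
F4 gives G4
F5 gives G5
Ab4 gives Bb4
G#5 gives A#5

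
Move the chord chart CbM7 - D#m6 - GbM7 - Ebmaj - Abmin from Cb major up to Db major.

Cb major up to Db major is a major second; each chord root moves by that interval while the quality stays the same.
CbM7: root Cb up a major second → Db, giving DbM7.
D#m6: root D# up a major second → E#, giving E#m6.
GbM7: root Gb up a major second → Ab, giving AbM7.
Ebmaj: root Eb up a major second → F, giving Fmaj.
Abmin: root Ab up a major second → Bb, giving Bbmin.

DbM7 E#m6 AbM7 Fmaj Bbmin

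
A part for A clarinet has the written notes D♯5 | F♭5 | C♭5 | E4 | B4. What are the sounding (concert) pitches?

Written C4 on the A clarinet sounds as A3, a minor third lower; apply that shift to every note.
D#5 -> B#4
Fb5 -> Db5
Cb5 -> Ab4
E4 -> C#4
B4 -> G#4

B#4 Db5 Ab4 C#4 G#4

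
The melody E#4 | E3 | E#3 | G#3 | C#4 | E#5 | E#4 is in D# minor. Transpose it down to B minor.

D# minor to B minor down is a major third, so every note moves down by that interval.
E#4 → C#4
E3 → C3
E#3 → C#3
G#3 → E3
C#4 → A3
E#5 → C#5
E#4 → C#4

C#4 C3 C#3 E3 A3 C#5 C#4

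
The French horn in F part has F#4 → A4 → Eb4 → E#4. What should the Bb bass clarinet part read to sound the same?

C#5 E5 Bb4 B#4

First find concert pitch: the French horn in F sounds a perfect fifth below written, so F#4 A4 Eb4 E#4 sounds B3 D4 Ab3 A#3.
Then write for Bb bass clarinet: it sounds a major ninth below written, so the part must be a major ninth above concert.
B3 → C#5
D4 → E5
Ab3 → Bb4
A#3 → B#4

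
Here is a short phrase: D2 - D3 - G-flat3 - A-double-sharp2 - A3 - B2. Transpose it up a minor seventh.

D2 gives C3
D3 gives C4
Gb3 gives Fb4
A##2 gives G##3
A3 gives G4
B2 gives A3

C3 C4 Fb4 G##3 G4 A3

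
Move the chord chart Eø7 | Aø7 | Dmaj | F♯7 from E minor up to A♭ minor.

Abø7 Dbø7 Gbmaj Bb7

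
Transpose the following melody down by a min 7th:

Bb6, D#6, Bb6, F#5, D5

C6 E#5 C6 G#4 E4

Bb6: a seventh down reaches C, and 10 semitones makes it C6.
A minor seventh down from D#6 gives E#5.
Bb6 down a minor seventh is C6.
F#5 down a minor seventh is G#4.
A minor seventh down from D5 gives E4.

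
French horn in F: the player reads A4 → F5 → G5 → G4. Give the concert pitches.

D4 Bb4 C5 C4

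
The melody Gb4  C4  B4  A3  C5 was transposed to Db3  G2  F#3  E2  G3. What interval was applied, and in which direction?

down a perfect eleventh

Take the first pair: Gb4 → Db3. G to D spans 11 letter names, so the interval is some kind of eleventh.
Db3 to Gb4 is 17 semitones, which makes it a perfect eleventh; the second version is lower, so the direction is down.
Checking another pair — C5 → G3 — gives the same interval.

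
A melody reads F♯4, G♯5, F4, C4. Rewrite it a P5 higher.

C#5 D#6 C5 G4

F#4 → C#5
G#5 → D#6
F4 → C5
C4 → G4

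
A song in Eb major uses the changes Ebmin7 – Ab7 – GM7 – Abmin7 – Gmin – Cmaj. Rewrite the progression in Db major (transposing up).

Eb major up to Db major is a minor seventh; each chord root moves by that interval while the quality stays the same.
Ebmin7: root Eb up a minor seventh → Db, giving Dbmin7.
Ab7: root Ab up a minor seventh → Gb, giving Gb7.
GM7: root G up a minor seventh → F, giving FM7.
Abmin7: root Ab up a minor seventh → Gb, giving Gbmin7.
Gmin: root G up a minor seventh → F, giving Fmin.
Cmaj: root C up a minor seventh → Bb, giving Bbmaj.

Dbmin7 Gb7 FM7 Gbmin7 Fmin Bbmaj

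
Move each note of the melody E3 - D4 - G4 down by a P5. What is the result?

A2 G3 C4

E3 -> A2
D4 -> G3
G4 -> C4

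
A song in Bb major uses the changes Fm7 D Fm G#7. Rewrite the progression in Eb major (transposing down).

Bbm7 G Bbm C#7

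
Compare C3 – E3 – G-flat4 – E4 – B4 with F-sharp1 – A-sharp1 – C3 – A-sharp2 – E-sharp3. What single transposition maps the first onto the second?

Take the first pair: C3 → F#1. C to F spans 12 letter names, so the interval is some kind of twelfth.
F#1 to C3 is 18 semitones, which makes it a diminished twelfth; the second version is lower, so the direction is down.
Checking another pair — B4 → E#3 — gives the same interval.

down a diminished twelfth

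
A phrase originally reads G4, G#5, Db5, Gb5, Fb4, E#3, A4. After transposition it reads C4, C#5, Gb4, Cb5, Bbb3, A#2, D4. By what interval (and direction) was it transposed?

From G4 to C4 is 5 letter names — a fifth of some quality.
C4 to G4 is 7 semitones, which makes it a perfect fifth; the second version is lower, so the direction is down.
Checking another pair — A4 → D4 — gives the same interval.

down a perfect fifth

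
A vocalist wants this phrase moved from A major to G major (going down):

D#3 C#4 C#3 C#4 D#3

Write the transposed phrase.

From A down to G is a major second; apply that to each pitch.
D#3 to C#3
C#4 to B3
C#3 to B2
C#4 to B3
D#3 to C#3

C#3 B3 B2 B3 C#3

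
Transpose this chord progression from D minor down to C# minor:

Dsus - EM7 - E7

C#sus D#M7 D#7

D minor down to C# minor is a minor second; each chord root moves by that interval while the quality stays the same.
Dsus: root D down a minor second → C#, giving C#sus.
EM7: root E down a minor second → D#, giving D#M7.
E7: root E down a minor second → D#, giving D#7.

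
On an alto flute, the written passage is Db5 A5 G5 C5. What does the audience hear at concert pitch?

Ab4 E5 D5 G4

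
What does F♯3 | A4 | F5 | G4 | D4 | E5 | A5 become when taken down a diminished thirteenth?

A##1 C##3 A#3 B#2 F##2 G##3 C##4

F#3 to A##1
A4 to C##3
F5 to A#3
G4 to B#2
D4 to F##2
E5 to G##3
A5 to C##4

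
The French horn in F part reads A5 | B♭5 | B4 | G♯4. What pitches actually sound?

D5 Eb5 E4 C#4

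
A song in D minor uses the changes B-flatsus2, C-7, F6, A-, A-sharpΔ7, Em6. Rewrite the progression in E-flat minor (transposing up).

Cbsus2 Db-7 Gb6 Bb- BΔ7 Fm6

D minor up to E-flat minor is a minor second; each chord root moves by that interval while the quality stays the same.
B-flatsus2: root B-flat up a minor second → Cb, giving Cbsus2.
C-7: root C up a minor second → Db, giving Db-7.
F6: root F up a minor second → Gb, giving Gb6.
A-: root A up a minor second → Bb, giving Bb-.
A-sharpΔ7: root A-sharp up a minor second → B, giving BΔ7.
Em6: root E up a minor second → F, giving Fm6.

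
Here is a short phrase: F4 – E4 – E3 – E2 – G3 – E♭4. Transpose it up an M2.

F4: a second up reaches G, and 2 semitones makes it G4.
E4: a second up reaches F, and 2 semitones makes it F#4.
E3 up a major second is F#3.
E2 up a major second is F#2.
G3 up a major second is A3.
A major second up from Eb4 gives F4.

G4 F#4 F#3 F#2 A3 F4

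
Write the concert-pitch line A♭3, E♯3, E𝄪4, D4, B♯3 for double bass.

Ab4 E#4 E##5 D5 B#4

The double bass sounds a perfect octave below written, so the written part must be a perfect octave above concert — transpose each note up.
Ab3 to Ab4
E#3 to E#4
E##4 to E##5
D4 to D5
B#3 to B#4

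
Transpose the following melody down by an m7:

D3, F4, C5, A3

D3 to E2
F4 to G3
C5 to D4
A3 to B2

E2 G3 D4 B2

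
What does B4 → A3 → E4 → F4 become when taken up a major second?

C#5 B3 F#4 G4

B4 -> C#5
A3 -> B3
E4 -> F#4
F4 -> G4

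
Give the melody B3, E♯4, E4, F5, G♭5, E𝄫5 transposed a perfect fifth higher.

F#4 B#4 B4 C6 Db6 Bbb5

A perfect fifth up from B3 gives F#4.
E#4 up a perfect fifth is B#4.
E4 up a perfect fifth is B4.
F5 up a perfect fifth is C6.
A perfect fifth up from Gb5 gives Db6.
A perfect fifth up from Ebb5 gives Bbb5.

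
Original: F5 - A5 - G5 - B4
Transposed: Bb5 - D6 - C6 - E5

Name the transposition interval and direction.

up a perfect fourth

From F5 to Bb5 is 4 letter names — a fourth of some quality.
F5 to Bb5 is 5 semitones, which makes it a perfect fourth; the second version is higher, so the direction is up.
Checking another pair — B4 → E5 — gives the same interval.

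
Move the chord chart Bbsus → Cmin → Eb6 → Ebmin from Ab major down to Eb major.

Fsus Gmin Bb6 Bbmin

Ab major down to Eb major is a perfect fourth; each chord root moves by that interval while the quality stays the same.
Bbsus: root Bb down a perfect fourth → F, giving Fsus.
Cmin: root C down a perfect fourth → G, giving Gmin.
Eb6: root Eb down a perfect fourth → Bb, giving Bb6.
Ebmin: root Eb down a perfect fourth → Bb, giving Bbmin.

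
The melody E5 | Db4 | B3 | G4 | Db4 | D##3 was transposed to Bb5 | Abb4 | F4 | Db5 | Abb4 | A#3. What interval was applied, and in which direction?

up a diminished fifth

Take the first pair: E5 → Bb5. E to B spans 5 letter names, so the interval is some kind of fifth.
E5 to Bb5 is 6 semitones, which makes it a diminished fifth; the second version is higher, so the direction is up.
Checking another pair — D##3 → A#3 — gives the same interval.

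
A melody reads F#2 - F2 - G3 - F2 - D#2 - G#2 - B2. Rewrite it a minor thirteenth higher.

D4 Db4 Eb5 Db4 B3 E4 G4

F#2 gives D4
F2 gives Db4
G3 gives Eb5
F2 gives Db4
D#2 gives B3
G#2 gives E4
B2 gives G4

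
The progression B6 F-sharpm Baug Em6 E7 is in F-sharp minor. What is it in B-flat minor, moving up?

F-sharp minor up to B-flat minor is a diminished fourth; each chord root moves by that interval while the quality stays the same.
B6: root B up a diminished fourth → Eb, giving Eb6.
F-sharpm: root F-sharp up a diminished fourth → Bb, giving Bbm.
Baug: root B up a diminished fourth → Eb, giving Ebaug.
Em6: root E up a diminished fourth → Ab, giving Abm6.
E7: root E up a diminished fourth → Ab, giving Ab7.

Eb6 Bbm Ebaug Abm6 Ab7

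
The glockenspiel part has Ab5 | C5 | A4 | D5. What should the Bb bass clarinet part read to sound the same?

Bb8 D8 B7 E8

First find concert pitch: the glockenspiel sounds a perfect fifteenth above written, so Ab5 C5 A4 D5 sounds Ab7 C7 A6 D7.
Then write for Bb bass clarinet: it sounds a major ninth below written, so the part must be a major ninth above concert.
Ab7 → Bb8
C7 → D8
A6 → B7
D7 → E8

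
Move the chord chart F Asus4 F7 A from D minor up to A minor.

C Esus4 C7 E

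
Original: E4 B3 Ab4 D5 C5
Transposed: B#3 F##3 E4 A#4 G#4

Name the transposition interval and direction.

From E4 to B#3 is 4 letter names — a fourth of some quality.
B#3 to E4 is 4 semitones, which makes it a diminished fourth; the second version is lower, so the direction is down.
Checking another pair — C5 → G#4 — gives the same interval.

down a diminished fourth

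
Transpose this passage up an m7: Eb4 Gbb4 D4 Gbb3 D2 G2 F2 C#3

Db5 Fbb5 C5 Fbb4 C3 F3 Eb3 B3

Eb4 → Db5
Gbb4 → Fbb5
D4 → C5
Gbb3 → Fbb4
D2 → C3
G2 → F3
F2 → Eb3
C#3 → B3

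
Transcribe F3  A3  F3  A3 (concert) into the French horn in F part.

C4 E4 C4 E4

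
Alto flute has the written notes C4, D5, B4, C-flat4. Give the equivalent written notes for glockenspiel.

First find concert pitch: the alto flute sounds a perfect fourth below written, so C4 D5 B4 C-flat4 sounds G3 A4 F#4 Gb3.
Then write for glockenspiel: it sounds a perfect fifteenth above written, so the part must be a perfect fifteenth below concert.
G3 → G1
A4 → A2
F#4 → F#2
Gb3 → Gb1

G1 A2 F#2 Gb1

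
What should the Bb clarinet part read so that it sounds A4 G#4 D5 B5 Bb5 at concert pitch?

The Bb clarinet sounds a major second below written, so the written part must be a major second above concert — transpose each note up.
A4 gives B4
G#4 gives A#4
D5 gives E5
B5 gives C#6
Bb5 gives C6

B4 A#4 E5 C#6 C6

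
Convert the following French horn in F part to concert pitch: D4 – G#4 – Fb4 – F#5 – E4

G3 C#4 Bbb3 B4 A3

The French horn in F sounds a perfect fifth below written, so transpose each written note down a perfect fifth.
D4 → G3
G#4 → C#4
Fb4 → Bbb3
F#5 → B4
E4 → A3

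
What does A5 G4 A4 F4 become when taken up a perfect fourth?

A perfect fourth up from A5 gives D6.
G4: a fourth up reaches C, and 5 semitones makes it C5.
A4 up a perfect fourth is D5.
F4: a fourth up reaches B, and 5 semitones makes it Bb4.

D6 C5 D5 Bb4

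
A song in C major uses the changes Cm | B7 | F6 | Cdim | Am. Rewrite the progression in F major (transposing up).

Fm E7 Bb6 Fdim Dm

C major up to F major is a perfect fourth; each chord root moves by that interval while the quality stays the same.
Cm: root C up a perfect fourth → F, giving Fm.
B7: root B up a perfect fourth → E, giving E7.
F6: root F up a perfect fourth → Bb, giving Bb6.
Cdim: root C up a perfect fourth → F, giving Fdim.
Am: root A up a perfect fourth → D, giving Dm.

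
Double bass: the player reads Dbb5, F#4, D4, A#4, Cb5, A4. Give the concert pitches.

The double bass sounds a perfect octave below written, so transpose each written note down a perfect octave.
Dbb5 becomes Dbb4
F#4 becomes F#3
D4 becomes D3
A#4 becomes A#3
Cb5 becomes Cb4
A4 becomes A3

Dbb4 F#3 D3 A#3 Cb4 A3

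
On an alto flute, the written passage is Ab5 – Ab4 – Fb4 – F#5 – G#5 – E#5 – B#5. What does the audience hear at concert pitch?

Eb5 Eb4 Cb4 C#5 D#5 B#4 F##5

Written C4 on the alto flute sounds as G3, a perfect fourth lower; apply that shift to every note.
Ab5 gives Eb5
Ab4 gives Eb4
Fb4 gives Cb4
F#5 gives C#5
G#5 gives D#5
E#5 gives B#4
B#5 gives F##5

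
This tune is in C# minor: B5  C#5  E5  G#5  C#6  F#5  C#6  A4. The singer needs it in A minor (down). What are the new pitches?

C# minor to A minor down is a major third, so every note moves down by that interval.
B5 → G5
C#5 → A4
E5 → C5
G#5 → E5
C#6 → A5
F#5 → D5
C#6 → A5
A4 → F4

G5 A4 C5 E5 A5 D5 A5 F4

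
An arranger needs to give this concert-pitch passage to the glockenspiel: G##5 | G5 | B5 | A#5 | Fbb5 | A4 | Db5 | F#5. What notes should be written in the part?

G##3 G3 B3 A#3 Fbb3 A2 Db3 F#3

Written C4 sounds as C6 on the glockenspiel, so concert pitches are written a perfect fifteenth down.
G##5 to G##3
G5 to G3
B5 to B3
A#5 to A#3
Fbb5 to Fbb3
A4 to A2
Db5 to Db3
F#5 to F#3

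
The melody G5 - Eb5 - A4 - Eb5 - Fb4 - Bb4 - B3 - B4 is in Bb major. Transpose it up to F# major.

D#6 B5 E#5 B5 C5 F#5 F##4 F##5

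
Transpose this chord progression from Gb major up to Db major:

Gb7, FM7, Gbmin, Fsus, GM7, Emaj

Db7 CM7 Dbmin Csus DM7 Bmaj

Gb major up to Db major is a perfect fifth; each chord root moves by that interval while the quality stays the same.
Gb7: root Gb up a perfect fifth → Db, giving Db7.
FM7: root F up a perfect fifth → C, giving CM7.
Gbmin: root Gb up a perfect fifth → Db, giving Dbmin.
Fsus: root F up a perfect fifth → C, giving Csus.
GM7: root G up a perfect fifth → D, giving DM7.
Emaj: root E up a perfect fifth → B, giving Bmaj.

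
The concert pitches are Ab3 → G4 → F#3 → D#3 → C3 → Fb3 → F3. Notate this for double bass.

The double bass sounds a perfect octave below written, so the written part must be a perfect octave above concert — transpose each note up.
Ab3 becomes Ab4
G4 becomes G5
F#3 becomes F#4
D#3 becomes D#4
C3 becomes C4
Fb3 becomes Fb4
F3 becomes F4

Ab4 G5 F#4 D#4 C4 Fb4 F4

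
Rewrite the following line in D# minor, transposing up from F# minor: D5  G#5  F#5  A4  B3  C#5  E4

B5 E#6 D#6 F#5 G#4 A#5 C#5

From F# up to D# is a major sixth; apply that to each pitch.
D5 -> B5
G#5 -> E#6
F#5 -> D#6
A4 -> F#5
B3 -> G#4
C#5 -> A#5
E4 -> C#5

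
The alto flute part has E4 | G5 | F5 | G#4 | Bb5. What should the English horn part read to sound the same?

F#4 A5 G5 A#4 C6

First find concert pitch: the alto flute sounds a perfect fourth below written, so E4 G5 F5 G#4 Bb5 sounds B3 D5 C5 D#4 F5.
Then write for English horn: it sounds a perfect fifth below written, so the part must be a perfect fifth above concert.
B3 → F#4
D5 → A5
C5 → G5
D#4 → A#4
F5 → C6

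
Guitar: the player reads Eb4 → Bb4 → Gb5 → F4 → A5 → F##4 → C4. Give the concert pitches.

The guitar sounds a perfect octave below written, so transpose each written note down a perfect octave.
Eb4 to Eb3
Bb4 to Bb3
Gb5 to Gb4
F4 to F3
A5 to A4
F##4 to F##3
C4 to C3

Eb3 Bb3 Gb4 F3 A4 F##3 C3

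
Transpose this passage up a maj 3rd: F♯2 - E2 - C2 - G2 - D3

A#2 G#2 E2 B2 F#3

A major third up from F#2 gives A#2.
E2 up a major third is G#2.
C2: a third up reaches E, and 4 semitones makes it E2.
G2 up a major third is B2.
A major third up from D3 gives F#3.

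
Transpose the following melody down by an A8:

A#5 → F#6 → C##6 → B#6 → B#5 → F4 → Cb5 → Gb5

A4 F5 C#5 B5 B4 Fb3 Cbb4 Gbb4

A#5 -> A4
F#6 -> F5
C##6 -> C#5
B#6 -> B5
B#5 -> B4
F4 -> Fb3
Cb5 -> Cbb4
Gb5 -> Gbb4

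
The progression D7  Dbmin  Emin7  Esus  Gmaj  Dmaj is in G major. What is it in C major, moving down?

G7 Gbmin Amin7 Asus Cmaj Gmaj

G major down to C major is a perfect fifth; each chord root moves by that interval while the quality stays the same.
D7: root D down a perfect fifth → G, giving G7.
Dbmin: root Db down a perfect fifth → Gb, giving Gbmin.
Emin7: root E down a perfect fifth → A, giving Amin7.
Esus: root E down a perfect fifth → A, giving Asus.
Gmaj: root G down a perfect fifth → C, giving Cmaj.
Dmaj: root D down a perfect fifth → G, giving Gmaj.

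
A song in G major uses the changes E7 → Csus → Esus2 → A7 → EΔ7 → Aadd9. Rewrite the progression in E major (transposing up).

C#7 Asus C#sus2 F#7 C#Δ7 F#add9

G major up to E major is a major sixth; each chord root moves by that interval while the quality stays the same.
E7: root E up a major sixth → C#, giving C#7.
Csus: root C up a major sixth → A, giving Asus.
Esus2: root E up a major sixth → C#, giving C#sus2.
A7: root A up a major sixth → F#, giving F#7.
EΔ7: root E up a major sixth → C#, giving C#Δ7.
Aadd9: root A up a major sixth → F#, giving F#add9.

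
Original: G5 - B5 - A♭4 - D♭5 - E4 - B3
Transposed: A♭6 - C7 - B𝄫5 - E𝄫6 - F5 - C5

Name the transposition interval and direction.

From G5 to Ab6 is 9 letter names — a ninth of some quality.
G5 to Ab6 is 13 semitones, which makes it a minor ninth; the second version is higher, so the direction is up.
Checking another pair — B3 → C5 — gives the same interval.

up a minor ninth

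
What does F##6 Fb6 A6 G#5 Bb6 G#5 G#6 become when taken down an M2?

E#6 Ebb6 G6 F#5 Ab6 F#5 F#6

F##6 to E#6
Fb6 to Ebb6
A6 to G6
G#5 to F#5
Bb6 to Ab6
G#5 to F#5
G#6 to F#6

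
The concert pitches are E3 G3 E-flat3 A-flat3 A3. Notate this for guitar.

Written C4 sounds as C3 on the guitar, so concert pitches are written a perfect octave up.
E3 -> E4
G3 -> G4
Eb3 -> Eb4
Ab3 -> Ab4
A3 -> A4

E4 G4 Eb4 Ab4 A4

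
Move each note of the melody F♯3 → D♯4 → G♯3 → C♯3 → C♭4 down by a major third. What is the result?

D3 B3 E3 A2 Abb3

F#3: a third down reaches D, and 4 semitones makes it D3.
D#4: a third down reaches B, and 4 semitones makes it B3.
A major third down from G#3 gives E3.
A major third down from C#3 gives A2.
A major third down from Cb4 gives Abb3.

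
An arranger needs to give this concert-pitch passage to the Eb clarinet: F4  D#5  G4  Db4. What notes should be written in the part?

The Eb clarinet sounds a minor third above written, so the written part must be a minor third below concert — transpose each note down.
F4 becomes D4
D#5 becomes B#4
G4 becomes E4
Db4 becomes Bb3

D4 B#4 E4 Bb3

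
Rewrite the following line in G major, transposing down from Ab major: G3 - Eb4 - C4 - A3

Ab major to G major down is a minor second, so every note moves down by that interval.
G3 to F#3
Eb4 to D4
C4 to B3
A3 to G#3

F#3 D4 B3 G#3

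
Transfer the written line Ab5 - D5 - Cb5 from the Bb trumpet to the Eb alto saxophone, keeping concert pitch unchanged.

First find concert pitch: the Bb trumpet sounds a major second below written, so Ab5 D5 Cb5 sounds Gb5 C5 Bbb4.
Then write for Eb alto saxophone: it sounds a major sixth below written, so the part must be a major sixth above concert.
Gb5 → Eb6
C5 → A5
Bbb4 → Gb5

Eb6 A5 Gb5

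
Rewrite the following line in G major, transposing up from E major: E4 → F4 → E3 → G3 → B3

G4 Ab4 G3 Bb3 D4

From E up to G is a minor third; apply that to each pitch.
E4 gives G4
F4 gives Ab4
E3 gives G3
G3 gives Bb3
B3 gives D4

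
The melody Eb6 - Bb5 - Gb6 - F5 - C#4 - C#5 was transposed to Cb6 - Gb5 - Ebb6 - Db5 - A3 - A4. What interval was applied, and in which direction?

Take the first pair: Eb6 → Cb6. E to C spans 3 letter names, so the interval is some kind of third.
Cb6 to Eb6 is 4 semitones, which makes it a major third; the second version is lower, so the direction is down.
Checking another pair — C#5 → A4 — gives the same interval.

down a major third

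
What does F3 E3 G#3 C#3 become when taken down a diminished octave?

F3 down a diminished octave is F#2.
E3 down a diminished octave is E#2.
G#3 down a diminished octave is G##2.
C#3: an octave down reaches C, and 11 semitones makes it C##2.

F#2 E#2 G##2 C##2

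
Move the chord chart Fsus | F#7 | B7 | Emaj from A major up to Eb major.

Cbsus C7 F7 Bbmaj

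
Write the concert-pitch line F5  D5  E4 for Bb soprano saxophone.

Written C4 sounds as Bb3 on the Bb soprano saxophone, so concert pitches are written a major second up.
F5 becomes G5
D5 becomes E5
E4 becomes F#4

G5 E5 F#4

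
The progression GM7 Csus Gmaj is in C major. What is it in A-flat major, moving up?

C major up to A-flat major is a minor sixth; each chord root moves by that interval while the quality stays the same.
GM7: root G up a minor sixth → Eb, giving EbM7.
Csus: root C up a minor sixth → Ab, giving Absus.
Gmaj: root G up a minor sixth → Eb, giving Ebmaj.

EbM7 Absus Ebmaj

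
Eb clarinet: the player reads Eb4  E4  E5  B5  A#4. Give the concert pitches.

The Eb clarinet sounds a minor third above written, so transpose each written note up a minor third.
Eb4 becomes Gb4
E4 becomes G4
E5 becomes G5
B5 becomes D6
A#4 becomes C#5

Gb4 G4 G5 D6 C#5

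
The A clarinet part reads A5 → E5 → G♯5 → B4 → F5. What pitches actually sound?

F#5 C#5 E#5 G#4 D5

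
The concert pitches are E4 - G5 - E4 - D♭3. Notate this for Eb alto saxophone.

Written C4 sounds as Eb3 on the Eb alto saxophone, so concert pitches are written a major sixth up.
E4 → C#5
G5 → E6
E4 → C#5
Db3 → Bb3

C#5 E6 C#5 Bb3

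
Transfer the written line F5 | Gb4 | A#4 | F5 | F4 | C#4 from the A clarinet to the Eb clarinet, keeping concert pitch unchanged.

B4 C4 D##4 B4 B3 F##3

First find concert pitch: the A clarinet sounds a minor third below written, so F5 Gb4 A#4 F5 F4 C#4 sounds D5 Eb4 F##4 D5 D4 A#3.
Then write for Eb clarinet: it sounds a minor third above written, so the part must be a minor third below concert.
D5 → B4
Eb4 → C4
F##4 → D##4
D5 → B4
D4 → B3
A#3 → F##3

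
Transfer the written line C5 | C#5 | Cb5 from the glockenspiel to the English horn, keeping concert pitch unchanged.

G7 G#7 Gb7

First find concert pitch: the glockenspiel sounds a perfect fifteenth above written, so C5 C#5 Cb5 sounds C7 C#7 Cb7.
Then write for English horn: it sounds a perfect fifth below written, so the part must be a perfect fifth above concert.
C7 → G7
C#7 → G#7
Cb7 → Gb7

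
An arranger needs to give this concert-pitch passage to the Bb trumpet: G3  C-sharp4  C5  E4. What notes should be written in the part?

A3 D#4 D5 F#4

Written C4 sounds as Bb3 on the Bb trumpet, so concert pitches are written a major second up.
G3 → A3
C#4 → D#4
C5 → D5
E4 → F#4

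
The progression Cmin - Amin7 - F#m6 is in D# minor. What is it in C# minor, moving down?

Bbmin Gmin7 Em6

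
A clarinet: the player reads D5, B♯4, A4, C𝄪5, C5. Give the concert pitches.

B4 G##4 F#4 A##4 A4

The A clarinet sounds a minor third below written, so transpose each written note down a minor third.
D5 -> B4
B#4 -> G##4
A4 -> F#4
C##5 -> A##4
C5 -> A4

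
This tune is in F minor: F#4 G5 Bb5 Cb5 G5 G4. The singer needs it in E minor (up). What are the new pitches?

E#5 F#6 A6 Bb5 F#6 F#5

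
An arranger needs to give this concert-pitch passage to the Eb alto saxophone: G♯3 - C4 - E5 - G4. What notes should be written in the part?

E#4 A4 C#6 E5

Written C4 sounds as Eb3 on the Eb alto saxophone, so concert pitches are written a major sixth up.
G#3 -> E#4
C4 -> A4
E5 -> C#6
G4 -> E5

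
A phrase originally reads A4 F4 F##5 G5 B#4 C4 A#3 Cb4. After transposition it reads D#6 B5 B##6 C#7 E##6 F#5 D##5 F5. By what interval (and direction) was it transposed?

up an augmented eleventh

From A4 to D#6 is 11 letter names — an eleventh of some quality.
A4 to D#6 is 18 semitones, which makes it an augmented eleventh; the second version is higher, so the direction is up.
Checking another pair — Cb4 → F5 — gives the same interval.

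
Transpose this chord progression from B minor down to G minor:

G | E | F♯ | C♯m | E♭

B minor down to G minor is a major third; each chord root moves by that interval while the quality stays the same.
G: root G down a major third → Eb, giving Eb.
E: root E down a major third → C, giving C.
F♯: root F♯ down a major third → D, giving D.
C♯m: root C♯ down a major third → A, giving Am.
E♭: root E♭ down a major third → Cb, giving Cb.

Eb C D Am Cb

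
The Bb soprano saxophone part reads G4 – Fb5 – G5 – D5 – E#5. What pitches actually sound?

Written C4 on the Bb soprano saxophone sounds as Bb3, a major second lower; apply that shift to every note.
G4 to F4
Fb5 to Ebb5
G5 to F5
D5 to C5
E#5 to D#5

F4 Ebb5 F5 C5 D#5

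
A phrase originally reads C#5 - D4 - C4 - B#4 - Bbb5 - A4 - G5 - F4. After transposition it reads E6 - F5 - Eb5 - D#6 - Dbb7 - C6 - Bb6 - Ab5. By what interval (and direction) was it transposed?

up a minor tenth

From C#5 to E6 is 10 letter names — a tenth of some quality.
C#5 to E6 is 15 semitones, which makes it a minor tenth; the second version is higher, so the direction is up.
Checking another pair — F4 → Ab5 — gives the same interval.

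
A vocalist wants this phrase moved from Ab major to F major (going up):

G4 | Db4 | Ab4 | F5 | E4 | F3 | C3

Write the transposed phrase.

E5 Bb4 F5 D6 C#5 D4 A3

From Ab up to F is a major sixth; apply that to each pitch.
G4 gives E5
Db4 gives Bb4
Ab4 gives F5
F5 gives D6
E4 gives C#5
F3 gives D4
C3 gives A3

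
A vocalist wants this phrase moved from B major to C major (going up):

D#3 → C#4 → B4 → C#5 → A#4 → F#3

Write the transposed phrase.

E3 D4 C5 D5 B4 G3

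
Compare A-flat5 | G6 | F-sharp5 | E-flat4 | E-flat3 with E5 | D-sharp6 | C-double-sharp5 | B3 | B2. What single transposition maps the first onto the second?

From Ab5 to E5 is 4 letter names — a fourth of some quality.
E5 to Ab5 is 4 semitones, which makes it a diminished fourth; the second version is lower, so the direction is down.
Checking another pair — Eb3 → B2 — gives the same interval.

down a diminished fourth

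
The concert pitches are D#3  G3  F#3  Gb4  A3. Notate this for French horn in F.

A#3 D4 C#4 Db5 E4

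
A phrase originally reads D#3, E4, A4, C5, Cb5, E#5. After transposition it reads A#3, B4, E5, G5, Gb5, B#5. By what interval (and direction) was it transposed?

up a perfect fifth

Take the first pair: D#3 → A#3. D to A spans 5 letter names, so the interval is some kind of fifth.
D#3 to A#3 is 7 semitones, which makes it a perfect fifth; the second version is higher, so the direction is up.
Checking another pair — E#5 → B#5 — gives the same interval.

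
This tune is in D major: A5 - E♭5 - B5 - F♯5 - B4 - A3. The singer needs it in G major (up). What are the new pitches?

From D up to G is a perfect fourth; apply that to each pitch.
A5 to D6
Eb5 to Ab5
B5 to E6
F#5 to B5
B4 to E5
A3 to D4

D6 Ab5 E6 B5 E5 D4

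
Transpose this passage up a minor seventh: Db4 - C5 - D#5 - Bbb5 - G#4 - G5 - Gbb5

Db4 up a minor seventh is Cb5.
C5 up a minor seventh is Bb5.
D#5: a seventh up reaches C, and 10 semitones makes it C#6.
Bbb5 up a minor seventh is Abb6.
G#4 up a minor seventh is F#5.
G5: a seventh up reaches F, and 10 semitones makes it F6.
Gbb5: a seventh up reaches F, and 10 semitones makes it Fbb6.

Cb5 Bb5 C#6 Abb6 F#5 F6 Fbb6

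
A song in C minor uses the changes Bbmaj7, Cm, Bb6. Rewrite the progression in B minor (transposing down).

Amaj7 Bm A6

C minor down to B minor is a minor second; each chord root moves by that interval while the quality stays the same.
Bbmaj7: root Bb down a minor second → A, giving Amaj7.
Cm: root C down a minor second → B, giving Bm.
Bb6: root Bb down a minor second → A, giving A6.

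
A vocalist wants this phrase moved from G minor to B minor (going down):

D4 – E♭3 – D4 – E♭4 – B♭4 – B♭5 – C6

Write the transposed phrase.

From G down to B is a minor sixth; apply that to each pitch.
D4 → F#3
Eb3 → G2
D4 → F#3
Eb4 → G3
Bb4 → D4
Bb5 → D5
C6 → E5

F#3 G2 F#3 G3 D4 D5 E5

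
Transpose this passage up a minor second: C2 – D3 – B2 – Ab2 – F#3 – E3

C2 up a minor second is Db2.
D3 up a minor second is Eb3.
B2 up a minor second is C3.
Ab2: a second up reaches B, and 1 semitone makes it Bbb2.
F#3 up a minor second is G3.
E3: a second up reaches F, and 1 semitone makes it F3.

Db2 Eb3 C3 Bbb2 G3 F3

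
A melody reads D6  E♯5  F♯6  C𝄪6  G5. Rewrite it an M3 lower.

Bb5 C#5 D6 A#5 Eb5

D6: a third down reaches B, and 4 semitones makes it Bb5.
E#5 down a major third is C#5.
A major third down from F#6 gives D6.
C##6 down a major third is A#5.
A major third down from G5 gives Eb5.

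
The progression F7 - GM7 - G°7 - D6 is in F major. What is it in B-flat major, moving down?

Bb7 CM7 C°7 G6

F major down to B-flat major is a perfect fifth; each chord root moves by that interval while the quality stays the same.
F7: root F down a perfect fifth → Bb, giving Bb7.
GM7: root G down a perfect fifth → C, giving CM7.
G°7: root G down a perfect fifth → C, giving C°7.
D6: root D down a perfect fifth → G, giving G6.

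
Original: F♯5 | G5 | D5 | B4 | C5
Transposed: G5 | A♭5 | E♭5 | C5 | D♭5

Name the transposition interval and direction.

up a minor second

From F#5 to G5 is 2 letter names — a second of some quality.
F#5 to G5 is 1 semitone, which makes it a minor second; the second version is higher, so the direction is up.
Checking another pair — C5 → Db5 — gives the same interval.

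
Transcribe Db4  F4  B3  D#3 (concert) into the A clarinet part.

Fb4 Ab4 D4 F#3

Written C4 sounds as A3 on the A clarinet, so concert pitches are written a minor third up.
Db4 gives Fb4
F4 gives Ab4
B3 gives D4
D#3 gives F#3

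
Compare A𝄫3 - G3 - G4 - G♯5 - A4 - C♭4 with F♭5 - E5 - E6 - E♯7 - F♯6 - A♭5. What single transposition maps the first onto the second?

up a major thirteenth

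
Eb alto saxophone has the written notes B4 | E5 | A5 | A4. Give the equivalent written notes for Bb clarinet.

First find concert pitch: the Eb alto saxophone sounds a major sixth below written, so B4 E5 A5 A4 sounds D4 G4 C5 C4.
Then write for Bb clarinet: it sounds a major second below written, so the part must be a major second above concert.
D4 → E4
G4 → A4
C5 → D5
C4 → D4

E4 A4 D5 D4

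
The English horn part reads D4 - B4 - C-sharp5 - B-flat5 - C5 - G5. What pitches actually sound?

The English horn sounds a perfect fifth below written, so transpose each written note down a perfect fifth.
D4 → G3
B4 → E4
C#5 → F#4
Bb5 → Eb5
C5 → F4
G5 → C5

G3 E4 F#4 Eb5 F4 C5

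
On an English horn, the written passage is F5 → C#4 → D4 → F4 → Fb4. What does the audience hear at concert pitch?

Written C4 on the English horn sounds as F3, a perfect fifth lower; apply that shift to every note.
F5 becomes Bb4
C#4 becomes F#3
D4 becomes G3
F4 becomes Bb3
Fb4 becomes Bbb3

Bb4 F#3 G3 Bb3 Bbb3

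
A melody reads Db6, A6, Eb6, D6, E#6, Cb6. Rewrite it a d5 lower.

G5 D#6 A5 G#5 A##5 F5

Db6 down a diminished fifth is G5.
A diminished fifth down from A6 gives D#6.
A diminished fifth down from Eb6 gives A5.
D6 down a diminished fifth is G#5.
E#6 down a diminished fifth is A##5.
A diminished fifth down from Cb6 gives F5.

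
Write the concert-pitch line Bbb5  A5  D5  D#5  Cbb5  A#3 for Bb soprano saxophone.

The Bb soprano saxophone sounds a major second below written, so the written part must be a major second above concert — transpose each note up.
Bbb5 gives Cb6
A5 gives B5
D5 gives E5
D#5 gives E#5
Cbb5 gives Dbb5
A#3 gives B#3

Cb6 B5 E5 E#5 Dbb5 B#3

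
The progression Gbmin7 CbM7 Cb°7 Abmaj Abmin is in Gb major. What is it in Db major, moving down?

Dbmin7 GbM7 Gb°7 Ebmaj Ebmin

Gb major down to Db major is a perfect fourth; each chord root moves by that interval while the quality stays the same.
Gbmin7: root Gb down a perfect fourth → Db, giving Dbmin7.
CbM7: root Cb down a perfect fourth → Gb, giving GbM7.
Cb°7: root Cb down a perfect fourth → Gb, giving Gb°7.
Abmaj: root Ab down a perfect fourth → Eb, giving Ebmaj.
Abmin: root Ab down a perfect fourth → Eb, giving Ebmin.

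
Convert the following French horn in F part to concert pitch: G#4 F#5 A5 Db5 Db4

C#4 B4 D5 Gb4 Gb3

Written C4 on the French horn in F sounds as F3, a perfect fifth lower; apply that shift to every note.
G#4 to C#4
F#5 to B4
A5 to D5
Db5 to Gb4
Db4 to Gb3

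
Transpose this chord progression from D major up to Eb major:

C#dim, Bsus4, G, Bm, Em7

Ddim Csus4 Ab Cm Fm7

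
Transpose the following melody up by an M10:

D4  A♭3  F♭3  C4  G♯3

F#5 C5 Ab4 E5 B#4

D4: a tenth up reaches F, and 16 semitones makes it F#5.
Ab3: a tenth up reaches C, and 16 semitones makes it C5.
Fb3: a tenth up reaches A, and 16 semitones makes it Ab4.
C4: a tenth up reaches E, and 16 semitones makes it E5.
A major tenth up from G#3 gives B#4.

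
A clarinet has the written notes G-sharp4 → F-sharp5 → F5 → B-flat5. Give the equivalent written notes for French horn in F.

B#4 A#5 A5 D6

First find concert pitch: the A clarinet sounds a minor third below written, so G-sharp4 F-sharp5 F5 B-flat5 sounds E#4 D#5 D5 G5.
Then write for French horn in F: it sounds a perfect fifth below written, so the part must be a perfect fifth above concert.
E#4 → B#4
D#5 → A#5
D5 → A5
G5 → D6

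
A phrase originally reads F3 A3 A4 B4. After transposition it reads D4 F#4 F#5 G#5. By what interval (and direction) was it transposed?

up a major sixth

Take the first pair: F3 → D4. F to D spans 6 letter names, so the interval is some kind of sixth.
F3 to D4 is 9 semitones, which makes it a major sixth; the second version is higher, so the direction is up.
Checking another pair — B4 → G#5 — gives the same interval.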